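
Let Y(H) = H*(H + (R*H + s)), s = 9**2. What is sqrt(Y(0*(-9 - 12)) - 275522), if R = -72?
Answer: I*sqrt(275522) ≈ 524.9*I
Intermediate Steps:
s = 81
Y(H) = H*(81 - 71*H) (Y(H) = H*(H + (-72*H + 81)) = H*(H + (81 - 72*H)) = H*(81 - 71*H))
sqrt(Y(0*(-9 - 12)) - 275522) = sqrt((0*(-9 - 12))*(81 - 0*(-9 - 12)) - 275522) = sqrt((0*(-21))*(81 - 0*(-21)) - 275522) = sqrt(0*(81 - 71*0) - 275522) = sqrt(0*(81 + 0) - 275522) = sqrt(0*81 - 275522) = sqrt(0 - 275522) = sqrt(-275522) = I*sqrt(275522)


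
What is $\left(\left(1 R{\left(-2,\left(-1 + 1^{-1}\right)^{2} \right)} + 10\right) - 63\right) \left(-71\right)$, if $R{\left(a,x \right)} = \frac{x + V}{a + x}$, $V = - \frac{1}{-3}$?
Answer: $\frac{22649}{6} \approx 3774.8$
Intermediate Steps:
$V = \frac{1}{3}$ ($V = \left(-1\right) \left(- \frac{1}{3}\right) = \frac{1}{3} \approx 0.33333$)
$R{\left(a,x \right)} = \frac{\frac{1}{3} + x}{a + x}$ ($R{\left(a,x \right)} = \frac{x + \frac{1}{3}}{a + x} = \frac{\frac{1}{3} + x}{a + x}$)
$\left(\left(1 R{\left(-2,\left(-1 + 1^{-1}\right)^{2} \right)} + 10\right) - 63\right) \left(-71\right) = \left(\left(1 \frac{\frac{1}{3} + \left(-1 + 1^{-1}\right)^{2}}{-2 + \left(-1 + 1^{-1}\right)^{2}} + 10\right) - 63\right) \left(-71\right) = \left(\left(1 \frac{\frac{1}{3} + \left(-1 + 1\right)^{2}}{-2 + \left(-1 + 1\right)^{2}} + 10\right) - 63\right) \left(-71\right) = \left(\left(1 \frac{\frac{1}{3} + 0^{2}}{-2 + 0^{2}} + 10\right) - 63\right) \left(-71\right) = \left(\left(1 \frac{\frac{1}{3} + 0}{-2 + 0} + 10\right) - 63\right) \left(-71\right) = \left(\left(1 \frac{1}{-2} \cdot \frac{1}{3} + 10\right) - 63\right) \left(-71\right) = \left(\left(1 \left(\left(- \frac{1}{2}\right) \frac{1}{3}\right) + 10\right) - 63\right) \left(-71\right) = \left(\left(1 \left(- \frac{1}{6}\right) + 10\right) - 63\right) \left(-71\right) = \left(\left(- \frac{1}{6} + 10\right) - 63\right) \left(-71\right) = \left(\frac{59}{6} - 63\right) \left(-71\right) = \left(- \frac{319}{6}\right) \left(-71\right) = \frac{22649}{6}$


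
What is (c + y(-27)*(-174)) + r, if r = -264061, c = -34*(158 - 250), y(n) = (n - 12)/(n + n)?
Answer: -783176/3 ≈ -2.6106e+5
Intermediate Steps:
y(n) = (-12 + n)/(2*n) (y(n) = (-12 + n)/((2*n)) = (-12 + n)*(1/(2*n)) = (-12 + n)/(2*n))
c = 3128 (c = -34*(-92) = 3128)
(c + y(-27)*(-174)) + r = (3128 + ((½)*(-12 - 27)/(-27))*(-174)) - 264061 = (3128 + ((½)*(-1/27)*(-39))*(-174)) - 264061 = (3128 + (13/18)*(-174)) - 264061 = (3128 - 377/3) - 264061 = 9007/3 - 264061 = -783176/3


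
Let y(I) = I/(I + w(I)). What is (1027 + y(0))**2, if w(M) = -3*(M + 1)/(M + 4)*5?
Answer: 1054729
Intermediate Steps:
w(M) = -15*(1 + M)/(4 + M) (w(M) = -3*(1 + M)/(4 + M)*5 = -15*(1 + M)/(4 + M))
y(I) = I/(I + 15*(-1 - I)/(4 + I))
(1027 + y(0))**2 = (1027 + 0*(4 + 0)/(-15 + 0**2 - 11*0))**2 = (1027 + 0*4/(-15 + 0 + 0))**2 = (1027 + 0*4/(-15))**2 = (1027 + 0*(-1/15)*4)**2 = (1027 + 0)**2 = 1027**2 = 1054729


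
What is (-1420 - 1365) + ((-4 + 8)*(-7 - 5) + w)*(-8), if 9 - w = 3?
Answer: -2449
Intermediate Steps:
w = 6 (w = 9 - 1*3 = 9 - 3 = 6)
(-1420 - 1365) + ((-4 + 8)*(-7 - 5) + w)*(-8) = (-1420 - 1365) + ((-4 + 8)*(-7 - 5) + 6)*(-8) = -2785 + (4*(-12) + 6)*(-8) = -2785 + (-48 + 6)*(-8) = -2785 - 42*(-8) = -2785 + 336 = -2449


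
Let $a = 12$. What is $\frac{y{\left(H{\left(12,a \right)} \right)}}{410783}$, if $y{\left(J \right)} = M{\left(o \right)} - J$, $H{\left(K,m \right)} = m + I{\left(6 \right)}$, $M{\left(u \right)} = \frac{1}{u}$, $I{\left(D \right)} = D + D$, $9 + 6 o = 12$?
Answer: $- \frac{22}{410783} \approx -5.3556 \cdot 10^{-5}$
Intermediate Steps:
$o = \frac{1}{2}$ ($o = - \frac{3}{2} + \frac{1}{6} \cdot 12 = - \frac{3}{2} + 2 = \frac{1}{2} \approx 0.5$)
$I{\left(D \right)} = 2 D$
$H{\left(K,m \right)} = 12 + m$ ($H{\left(K,m \right)} = m + 2 \cdot 6 = m + 12 = 12 + m$)
$y{\left(J \right)} = 2 - J$ ($y{\left(J \right)} = \frac{1}{\frac{1}{2}} - J = 2 - J$)
$\frac{y{\left(H{\left(12,a \right)} \right)}}{410783} = \frac{2 - \left(12 + 12\right)}{410783} = \left(2 - 24\right) \frac{1}{410783} = \left(-22\right) \frac{1}{410783} = - \frac{22}{410783}$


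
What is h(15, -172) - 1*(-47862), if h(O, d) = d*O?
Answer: 45282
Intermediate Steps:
h(O, d) = O*d
h(15, -172) - 1*(-47862) = 15*(-172) - 1*(-47862) = -2580 + 47862 = 45282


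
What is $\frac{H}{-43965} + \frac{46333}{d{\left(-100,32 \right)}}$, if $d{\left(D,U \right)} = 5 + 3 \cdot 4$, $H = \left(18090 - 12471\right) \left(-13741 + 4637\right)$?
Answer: $\frac{968890579}{249135} \approx 3889.0$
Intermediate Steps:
$H = -51155376$ ($H = 5619 \left(-9104\right) = -51155376$)
$d{\left(D,U \right)} = 17$ ($d{\left(D,U \right)} = 5 + 12 = 17$)
$\frac{H}{-43965} + \frac{46333}{d{\left(-100,32 \right)}} = - \frac{51155376}{-43965} + \frac{46333}{17} = \left(-51155376\right) \left(- \frac{1}{43965}\right) + 46333 \cdot \frac{1}{17} = \frac{17051792}{14655} + \frac{46333}{17} = \frac{968890579}{249135}$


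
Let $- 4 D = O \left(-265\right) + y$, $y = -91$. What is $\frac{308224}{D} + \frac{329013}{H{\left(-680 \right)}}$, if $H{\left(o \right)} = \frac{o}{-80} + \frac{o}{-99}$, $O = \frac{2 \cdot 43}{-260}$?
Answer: $\frac{103211843666}{264741} \approx 3.8986 \cdot 10^{5}$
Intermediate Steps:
$O = - \frac{43}{130}$ ($O = 86 \left(- \frac{1}{260}\right) = - \frac{43}{130} \approx -0.33077$)
$H{\left(o \right)} = - \frac{179 o}{7920}$ ($H{\left(o \right)} = o \left(- \frac{1}{80}\right) + o \left(- \frac{1}{99}\right) = - \frac{o}{80} - \frac{o}{99} = - \frac{179 o}{7920}$)
$D = \frac{87}{104}$ ($D = - \frac{\left(- \frac{43}{130}\right) \left(-265\right) - 91}{4} = - \frac{\frac{2279}{26} - 91}{4} = \left(- \frac{1}{4}\right) \left(- \frac{87}{26}\right) = \frac{87}{104} \approx 0.83654$)
$\frac{308224}{D} + \frac{329013}{H{\left(-680 \right)}} = \frac{308224}{\frac{87}{104}} + \frac{329013}{\left(- \frac{179}{7920}\right) \left(-680\right)} = 308224 \cdot \frac{104}{87} + \frac{329013}{\frac{3043}{198}} = \frac{32055296}{87} + 329013 \cdot \frac{198}{3043} = \frac{32055296}{87} + \frac{65144574}{3043} = \frac{103211843666}{264741}$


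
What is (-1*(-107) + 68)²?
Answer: 30625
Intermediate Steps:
(-1*(-107) + 68)² = (107 + 68)² = 175² = 30625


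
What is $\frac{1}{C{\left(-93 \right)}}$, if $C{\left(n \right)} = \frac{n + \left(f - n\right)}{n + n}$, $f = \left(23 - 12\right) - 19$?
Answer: $\frac{93}{4} \approx 23.25$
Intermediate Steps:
$f = -8$ ($f = 11 - 19 = -8$)
$C{\left(n \right)} = - \frac{4}{n}$ ($C{\left(n \right)} = \frac{n - \left(8 + n\right)}{n + n} = - \frac{8}{2 n} = - 8 \frac{1}{2 n} = - \frac{4}{n}$)
$\frac{1}{C{\left(-93 \right)}} = \frac{1}{\left(-4\right) \frac{1}{-93}} = \frac{1}{\left(-4\right) \left(- \frac{1}{93}\right)} = \frac{1}{\frac{4}{93}} = \frac{93}{4}$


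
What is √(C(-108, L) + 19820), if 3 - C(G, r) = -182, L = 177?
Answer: √20005 ≈ 141.44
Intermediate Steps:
C(G, r) = 185 (C(G, r) = 3 - 1*(-182) = 3 + 182 = 185)
√(C(-108, L) + 19820) = √(185 + 19820) = √20005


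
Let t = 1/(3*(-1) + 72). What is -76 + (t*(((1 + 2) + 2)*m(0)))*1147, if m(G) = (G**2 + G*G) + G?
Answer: -76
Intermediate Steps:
m(G) = G + 2*G**2 (m(G) = (G**2 + G**2) + G = 2*G**2 + G = G + 2*G**2)
t = 1/69 (t = 1/(-3 + 72) = 1/69 ≈ 0.014493)
-76 + (t*(((1 + 2) + 2)*m(0)))*1147 = -76 + ((((1 + 2) + 2)*(0*(1 + 2*0)))/69)*1147 = -76 + (((3 + 2)*(0*(1 + 0)))/69)*1147 = -76 + ((5*(0*1))/69)*1147 = -76 + ((5*0)/69)*1147 = -76 + ((1/69)*0)*1147 = -76 + 0*1147 = -76 + 0 = -76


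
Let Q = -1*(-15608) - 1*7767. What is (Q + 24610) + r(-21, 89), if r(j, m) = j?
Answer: 32430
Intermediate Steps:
Q = 7841 (Q = 15608 - 7767 = 7841)
(Q + 24610) + r(-21, 89) = (7841 + 24610) - 21 = 32451 - 21 = 32430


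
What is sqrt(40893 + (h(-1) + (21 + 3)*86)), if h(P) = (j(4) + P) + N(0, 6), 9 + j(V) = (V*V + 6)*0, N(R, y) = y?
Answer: sqrt(42953) ≈ 207.25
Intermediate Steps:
j(V) = -9 (j(V) = -9 + (V*V + 6)*0 = -9 + (V**2 + 6)*0 = -9 + (6 + V**2)*0 = -9 + 0 = -9)
h(P) = -3 + P (h(P) = (-9 + P) + 6 = -3 + P)
sqrt(40893 + (h(-1) + (21 + 3)*86)) = sqrt(40893 + ((-3 - 1) + (21 + 3)*86)) = sqrt(40893 + (-4 + 24*86)) = sqrt(40893 + (-4 + 2064)) = sqrt(40893 + 2060) = sqrt(42953)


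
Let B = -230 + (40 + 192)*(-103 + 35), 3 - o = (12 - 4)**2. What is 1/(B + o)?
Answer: -1/16067 ≈ -6.2239e-5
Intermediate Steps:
o = -61 (o = 3 - (12 - 4)**2 = 3 - 1*8**2 = 3 - 1*64 = 3 - 64 = -61)
B = -16006 (B = -230 + 232*(-68) = -230 - 15776 = -16006)
1/(B + o) = 1/(-16006 - 61) = 1/(-16067) = -1/16067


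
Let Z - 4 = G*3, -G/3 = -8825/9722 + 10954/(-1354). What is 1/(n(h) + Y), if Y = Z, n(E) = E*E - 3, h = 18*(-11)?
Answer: 6581794/258572231041 ≈ 2.5454e-5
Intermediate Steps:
G = 177665757/6581794 (G = -3*(-8825/9722 + 10954/(-1354)) = -3*(-8825*1/9722 + 10954*(-1/1354)) = -3*(-8825/9722 - 5477/677) = -3*(-59221919/6581794) = 177665757/6581794 ≈ 26.994)
h = -198
n(E) = -3 + E² (n(E) = E² - 3 = -3 + E²)
Z = 559324447/6581794 (Z = 4 + (177665757/6581794)*3 = 4 + 532997271/6581794 = 559324447/6581794 ≈ 84.981)
Y = 559324447/6581794 ≈ 84.981
1/(n(h) + Y) = 1/((-3 + (-198)²) + 559324447/6581794) = 1/((-3 + 39204) + 559324447/6581794) = 1/(39201 + 559324447/6581794) = 1/(258572231041/6581794) = 6581794/258572231041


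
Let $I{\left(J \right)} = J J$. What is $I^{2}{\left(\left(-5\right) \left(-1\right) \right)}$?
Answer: $625$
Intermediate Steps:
$I{\left(J \right)} = J^{2}$
$I^{2}{\left(\left(-5\right) \left(-1\right) \right)} = \left(\left(\left(-5\right) \left(-1\right)\right)^{2}\right)^{2} = \left(5^{2}\right)^{2} = 25^{2} = 625$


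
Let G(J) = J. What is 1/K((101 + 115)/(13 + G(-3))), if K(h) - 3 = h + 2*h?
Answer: 5/339 ≈ 0.014749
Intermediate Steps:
K(h) = 3 + 3*h (K(h) = 3 + (h + 2*h) = 3 + 3*h)
1/K((101 + 115)/(13 + G(-3))) = 1/(3 + 3*((101 + 115)/(13 - 3))) = 1/(3 + 3*(216/10)) = 1/(3 + 3*(216*(1/10))) = 1/(3 + 3*(108/5)) = 1/(3 + 324/5) = 1/(339/5) = 5/339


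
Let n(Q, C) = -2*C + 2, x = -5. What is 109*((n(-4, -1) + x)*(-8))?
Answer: 872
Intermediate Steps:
n(Q, C) = 2 - 2*C
109*((n(-4, -1) + x)*(-8)) = 109*(((2 - 2*(-1)) - 5)*(-8)) = 109*(((2 + 2) - 5)*(-8)) = 109*((4 - 5)*(-8)) = 109*(-1*(-8)) = 109*8 = 872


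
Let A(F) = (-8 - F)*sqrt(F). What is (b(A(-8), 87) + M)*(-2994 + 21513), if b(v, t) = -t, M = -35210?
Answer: -653665143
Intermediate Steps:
A(F) = sqrt(F)*(-8 - F)
(b(A(-8), 87) + M)*(-2994 + 21513) = (-1*87 - 35210)*(-2994 + 21513) = (-87 - 35210)*18519 = -35297*18519 = -653665143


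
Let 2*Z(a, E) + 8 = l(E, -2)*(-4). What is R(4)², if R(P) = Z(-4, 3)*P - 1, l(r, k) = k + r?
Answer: 625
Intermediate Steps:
Z(a, E) = -2*E (Z(a, E) = -4 + ((-2 + E)*(-4))/2 = -4 + (8 - 4*E)/2 = -4 + (4 - 2*E) = -2*E)
R(P) = -1 - 6*P (R(P) = (-2*3)*P - 1 = -6*P - 1 = -1 - 6*P)
R(4)² = (-1 - 6*4)² = (-1 - 24)² = (-25)² = 625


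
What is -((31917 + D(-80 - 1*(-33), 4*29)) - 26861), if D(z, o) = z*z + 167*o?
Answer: -26637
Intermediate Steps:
D(z, o) = z**2 + 167*o
-((31917 + D(-80 - 1*(-33), 4*29)) - 26861) = -((31917 + ((-80 - 1*(-33))**2 + 167*(4*29))) - 26861) = -((31917 + ((-80 + 33)**2 + 167*116)) - 26861) = -((31917 + ((-47)**2 + 19372)) - 26861) = -((31917 + (2209 + 19372)) - 26861) = -((31917 + 21581) - 26861) = -(53498 - 26861) = -1*26637 = -26637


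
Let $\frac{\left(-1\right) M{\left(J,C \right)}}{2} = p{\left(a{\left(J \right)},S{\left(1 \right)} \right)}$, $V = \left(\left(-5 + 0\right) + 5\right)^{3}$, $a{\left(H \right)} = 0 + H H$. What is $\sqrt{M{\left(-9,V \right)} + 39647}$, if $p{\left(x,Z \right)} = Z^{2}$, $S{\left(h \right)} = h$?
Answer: $3 \sqrt{4405} \approx 199.11$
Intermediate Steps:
$a{\left(H \right)} = H^{2}$ ($a{\left(H \right)} = 0 + H^{2} = H^{2}$)
$V = 0$ ($V = \left(-5 + 5\right)^{3} = 0^{3} = 0$)
$M{\left(J,C \right)} = -2$ ($M{\left(J,C \right)} = - 2 \cdot 1^{2} = \left(-2\right) 1 = -2$)
$\sqrt{M{\left(-9,V \right)} + 39647} = \sqrt{-2 + 39647} = \sqrt{39645} = 3 \sqrt{4405}$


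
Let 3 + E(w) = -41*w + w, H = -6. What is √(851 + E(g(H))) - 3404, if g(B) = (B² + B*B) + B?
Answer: -3404 + 16*I*√7 ≈ -3404.0 + 42.332*I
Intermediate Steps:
g(B) = B + 2*B² (g(B) = (B² + B²) + B = 2*B² + B = B + 2*B²)
E(w) = -3 - 40*w (E(w) = -3 + (-41*w + w) = -3 - 40*w)
√(851 + E(g(H))) - 3404 = √(851 + (-3 - (-240)*(1 + 2*(-6)))) - 3404 = √(851 + (-3 - (-240)*(1 - 12))) - 3404 = √(851 + (-3 - (-240)*(-11))) - 3404 = √(851 + (-3 - 40*66)) - 3404 = √(851 + (-3 - 2640)) - 3404 = √(851 - 2643) - 3404 = √(-1792) - 3404 = 16*I*√7 - 3404 = -3404 + 16*I*√7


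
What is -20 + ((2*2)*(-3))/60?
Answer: -101/5 ≈ -20.200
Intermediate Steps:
-20 + ((2*2)*(-3))/60 = -20 + (4*(-3))/60 = -20 + (1/60)*(-12) = -20 - 1/5 = -101/5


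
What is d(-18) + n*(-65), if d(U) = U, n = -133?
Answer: 8627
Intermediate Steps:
d(-18) + n*(-65) = -18 - 133*(-65) = -18 + 8645 = 8627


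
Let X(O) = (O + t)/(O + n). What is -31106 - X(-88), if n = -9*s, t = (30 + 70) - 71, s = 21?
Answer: -8616421/277 ≈ -31106.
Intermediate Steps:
t = 29 (t = 100 - 71 = 29)
n = -189 (n = -9*21 = -189)
X(O) = (29 + O)/(-189 + O) (X(O) = (O + 29)/(O - 189) = (29 + O)/(-189 + O))
-31106 - X(-88) = -31106 - (29 - 88)/(-189 - 88) = -31106 - (-59)/(-277) = -31106 - (-1)*(-59)/277 = -31106 - 1*59/277 = -31106 - 59/277 = -8616421/277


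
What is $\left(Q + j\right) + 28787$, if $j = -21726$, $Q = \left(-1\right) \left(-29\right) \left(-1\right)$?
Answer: $7032$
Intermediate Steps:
$Q = -29$ ($Q = 29 \left(-1\right) = -29$)
$\left(Q + j\right) + 28787 = \left(-29 - 21726\right) + 28787 = -21755 + 28787 = 7032$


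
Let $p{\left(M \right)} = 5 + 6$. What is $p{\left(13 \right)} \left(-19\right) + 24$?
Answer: $-185$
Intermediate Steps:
$p{\left(M \right)} = 11$
$p{\left(13 \right)} \left(-19\right) + 24 = 11 \left(-19\right) + 24 = -209 + 24 = -185$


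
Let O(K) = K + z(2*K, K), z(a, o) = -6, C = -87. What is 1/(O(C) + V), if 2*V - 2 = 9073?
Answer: 2/8889 ≈ 0.00022500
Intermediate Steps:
V = 9075/2 (V = 1 + (½)*9073 = 1 + 9073/2 = 9075/2 ≈ 4537.5)
O(K) = -6 + K (O(K) = K - 6 = -6 + K)
1/(O(C) + V) = 1/((-6 - 87) + 9075/2) = 1/(-93 + 9075/2) = 1/(8889/2) = 2/8889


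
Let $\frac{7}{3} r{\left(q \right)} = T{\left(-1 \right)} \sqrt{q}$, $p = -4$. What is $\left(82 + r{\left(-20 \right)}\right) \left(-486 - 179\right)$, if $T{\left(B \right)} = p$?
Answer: $-54530 + 2280 i \sqrt{5} \approx -54530.0 + 5098.2 i$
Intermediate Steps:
$T{\left(B \right)} = -4$
$r{\left(q \right)} = - \frac{12 \sqrt{q}}{7}$ ($r{\left(q \right)} = \frac{3 \left(- 4 \sqrt{q}\right)}{7} = - \frac{12 \sqrt{q}}{7}$)
$\left(82 + r{\left(-20 \right)}\right) \left(-486 - 179\right) = \left(82 - \frac{12 \sqrt{-20}}{7}\right) \left(-486 - 179\right) = \left(82 - \frac{12 \cdot 2 i \sqrt{5}}{7}\right) \left(-665\right) = \left(82 - \frac{24 i \sqrt{5}}{7}\right) \left(-665\right) = -54530 + 2280 i \sqrt{5}$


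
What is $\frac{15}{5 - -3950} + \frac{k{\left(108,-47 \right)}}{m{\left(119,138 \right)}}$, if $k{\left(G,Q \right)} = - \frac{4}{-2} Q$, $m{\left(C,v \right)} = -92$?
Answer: $\frac{37315}{36386} \approx 1.0255$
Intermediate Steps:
$k{\left(G,Q \right)} = 2 Q$ ($k{\left(G,Q \right)} = \left(-4\right) \left(- \frac{1}{2}\right) Q = 2 Q$)
$\frac{15}{5 - -3950} + \frac{k{\left(108,-47 \right)}}{m{\left(119,138 \right)}} = \frac{15}{5 - -3950} + \frac{2 \left(-47\right)}{-92} = \frac{15}{5 + 3950} - - \frac{47}{46} = \frac{15}{3955} + \frac{47}{46} = 15 \cdot \frac{1}{3955} + \frac{47}{46} = \frac{3}{791} + \frac{47}{46} = \frac{37315}{36386}$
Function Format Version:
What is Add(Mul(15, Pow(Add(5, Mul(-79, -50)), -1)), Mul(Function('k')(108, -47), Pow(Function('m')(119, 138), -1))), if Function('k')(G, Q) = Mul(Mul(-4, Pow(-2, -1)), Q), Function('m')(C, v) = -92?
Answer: Rational(37315, 36386) ≈ 1.0255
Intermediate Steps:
Function('k')(G, Q) = Mul(2, Q) (Function('k')(G, Q) = Mul(Mul(-4, Rational(-1, 2)), Q) = Mul(2, Q))
Add(Mul(15, Pow(Add(5, Mul(-79, -50)), -1)), Mul(Function('k')(108, -47), Pow(Function('m')(119, 138), -1))) = Add(Mul(15, Pow(Add(5, Mul(-79, -50)), -1)), Mul(Mul(2, -47), Pow(-92, -1))) = Add(Mul(15, Pow(Add(5, 3950), -1)), Mul(-94, Rational(-1, 92))) = Add(Mul(15, Pow(3955, -1)), Rational(47, 46)) = Add(Mul(15, Rational(1, 3955)), Rational(47, 46)) = Add(Rational(3, 791), Rational(47, 46)) = Rational(37315, 36386)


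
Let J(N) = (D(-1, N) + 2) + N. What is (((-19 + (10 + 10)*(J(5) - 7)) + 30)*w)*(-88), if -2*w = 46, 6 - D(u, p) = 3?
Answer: 143704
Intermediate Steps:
D(u, p) = 3 (D(u, p) = 6 - 1*3 = 6 - 3 = 3)
J(N) = 5 + N (J(N) = (3 + 2) + N = 5 + N)
w = -23 (w = -½*46 = -23)
(((-19 + (10 + 10)*(J(5) - 7)) + 30)*w)*(-88) = (((-19 + (10 + 10)*((5 + 5) - 7)) + 30)*(-23))*(-88) = (((-19 + 20*(10 - 7)) + 30)*(-23))*(-88) = (((-19 + 20*3) + 30)*(-23))*(-88) = (((-19 + 60) + 30)*(-23))*(-88) = ((41 + 30)*(-23))*(-88) = (71*(-23))*(-88) = -1633*(-88) = 143704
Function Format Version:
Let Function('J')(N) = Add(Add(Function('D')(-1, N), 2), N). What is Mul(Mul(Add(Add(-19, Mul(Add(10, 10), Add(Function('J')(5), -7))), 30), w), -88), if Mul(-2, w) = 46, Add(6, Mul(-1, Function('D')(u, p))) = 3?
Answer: 143704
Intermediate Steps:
Function('D')(u, p) = 3 (Function('D')(u, p) = Add(6, Mul(-1, 3)) = Add(6, -3) = 3)
Function('J')(N) = Add(5, N) (Function('J')(N) = Add(Add(3, 2), N) = Add(5, N))
w = -23 (w = Mul(Rational(-1, 2), 46) = -23)
Mul(Mul(Add(Add(-19, Mul(Add(10, 10), Add(Function('J')(5), -7))), 30), w), -88) = Mul(Mul(Add(Add(-19, Mul(Add(10, 10), Add(Add(5, 5), -7))), 30), -23), -88) = Mul(Mul(Add(Add(-19, Mul(20, Add(10, -7))), 30), -23), -88) = Mul(Mul(Add(Add(-19, Mul(20, 3)), 30), -23), -88) = Mul(Mul(Add(Add(-19, 60), 30), -23), -88) = Mul(Mul(Add(41, 30), -23), -88) = Mul(Mul(71, -23), -88) = Mul(-1633, -88) = 143704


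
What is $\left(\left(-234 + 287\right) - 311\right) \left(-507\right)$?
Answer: $130806$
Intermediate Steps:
$\left(\left(-234 + 287\right) - 311\right) \left(-507\right) = \left(53 - 311\right) \left(-507\right) = \left(-258\right) \left(-507\right) = 130806$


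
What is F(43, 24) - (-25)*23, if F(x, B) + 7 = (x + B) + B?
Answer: 659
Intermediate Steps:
F(x, B) = -7 + x + 2*B (F(x, B) = -7 + ((x + B) + B) = -7 + ((B + x) + B) = -7 + (x + 2*B) = -7 + x + 2*B)
F(43, 24) - (-25)*23 = (-7 + 43 + 2*24) - (-25)*23 = (-7 + 43 + 48) - 1*(-575) = 84 + 575 = 659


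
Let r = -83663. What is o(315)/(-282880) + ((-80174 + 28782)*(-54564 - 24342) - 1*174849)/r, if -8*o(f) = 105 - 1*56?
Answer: -9176541886081633/189332715520 ≈ -48468.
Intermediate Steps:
o(f) = -49/8 (o(f) = -(105 - 1*56)/8 = -(105 - 56)/8 = -1/8*49 = -49/8)
o(315)/(-282880) + ((-80174 + 28782)*(-54564 - 24342) - 1*174849)/r = -49/8/(-282880) + ((-80174 + 28782)*(-54564 - 24342) - 1*174849)/(-83663) = -49/8*(-1/282880) + (-51392*(-78906) - 174849)*(-1/83663) = 49/2263040 + (4055137152 - 174849)*(-1/83663) = 49/2263040 + 4054962303*(-1/83663) = 49/2263040 - 4054962303/83663 = -9176541886081633/189332715520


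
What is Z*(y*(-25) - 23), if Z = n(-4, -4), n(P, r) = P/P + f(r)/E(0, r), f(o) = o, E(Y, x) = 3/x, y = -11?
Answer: 1596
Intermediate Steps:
n(P, r) = 1 + r²/3 (n(P, r) = P/P + r/((3/r)) = 1 + r*(r/3) = 1 + r²/3)
Z = 19/3 (Z = 1 + (⅓)*(-4)² = 1 + (⅓)*16 = 1 + 16/3 = 19/3 ≈ 6.3333)
Z*(y*(-25) - 23) = 19*(-11*(-25) - 23)/3 = 19*(275 - 23)/3 = (19/3)*252 = 1596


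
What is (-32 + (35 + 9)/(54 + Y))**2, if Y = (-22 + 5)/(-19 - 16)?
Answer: 3538346256/3636649 ≈ 972.97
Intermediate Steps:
Y = 17/35 (Y = -17/(-35) = -17*(-1/35) = 17/35 ≈ 0.48571)
(-32 + (35 + 9)/(54 + Y))**2 = (-32 + (35 + 9)/(54 + 17/35))**2 = (-32 + 44/(1907/35))**2 = (-32 + 44*(35/1907))**2 = (-32 + 1540/1907)**2 = (-59484/1907)**2 = 3538346256/3636649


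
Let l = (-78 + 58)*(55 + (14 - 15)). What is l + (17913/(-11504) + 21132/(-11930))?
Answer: -74339471109/68621360 ≈ -1083.3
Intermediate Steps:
l = -1080 (l = -20*(55 - 1) = -20*54 = -1080)
l + (17913/(-11504) + 21132/(-11930)) = -1080 + (17913/(-11504) + 21132/(-11930)) = -1080 + (17913*(-1/11504) + 21132*(-1/11930)) = -1080 + (-17913/11504 - 10566/5965) = -1080 - 228402309/68621360 = -74339471109/68621360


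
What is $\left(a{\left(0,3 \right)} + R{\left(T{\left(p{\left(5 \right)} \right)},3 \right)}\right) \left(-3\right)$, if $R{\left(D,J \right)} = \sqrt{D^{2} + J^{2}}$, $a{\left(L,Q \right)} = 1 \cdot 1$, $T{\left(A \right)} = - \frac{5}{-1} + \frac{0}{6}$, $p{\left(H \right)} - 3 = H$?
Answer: $-3 - 3 \sqrt{34} \approx -20.493$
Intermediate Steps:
$p{\left(H \right)} = 3 + H$
$T{\left(A \right)} = 5$ ($T{\left(A \right)} = \left(-5\right) \left(-1\right) + 0 \cdot \frac{1}{6} = 5 + 0 = 5$)
$a{\left(L,Q \right)} = 1$
$\left(a{\left(0,3 \right)} + R{\left(T{\left(p{\left(5 \right)} \right)},3 \right)}\right) \left(-3\right) = \left(1 + \sqrt{5^{2} + 3^{2}}\right) \left(-3\right) = \left(1 + \sqrt{25 + 9}\right) \left(-3\right) = \left(1 + \sqrt{34}\right) \left(-3\right) = -3 - 3 \sqrt{34}$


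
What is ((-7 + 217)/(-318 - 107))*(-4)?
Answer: 168/85 ≈ 1.9765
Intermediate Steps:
((-7 + 217)/(-318 - 107))*(-4) = (210/(-425))*(-4) = (210*(-1/425))*(-4) = -42/85*(-4) = 168/85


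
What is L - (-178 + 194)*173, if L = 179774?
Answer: 177006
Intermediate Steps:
L - (-178 + 194)*173 = 179774 - (-178 + 194)*173 = 179774 - 16*173 = 179774 - 1*2768 = 179774 - 2768 = 177006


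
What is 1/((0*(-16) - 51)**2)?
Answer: 1/2601 ≈ 0.00038447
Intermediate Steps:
1/((0*(-16) - 51)**2) = 1/((0 - 51)**2) = 1/((-51)**2) = 1/2601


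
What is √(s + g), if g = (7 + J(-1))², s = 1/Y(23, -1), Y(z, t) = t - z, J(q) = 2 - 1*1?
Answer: √9210/12 ≈ 7.9974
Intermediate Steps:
J(q) = 1 (J(q) = 2 - 1 = 1)
s = -1/24 (s = 1/(-1 - 1*23) = 1/(-1 - 23) = 1/(-24) = -1/24 ≈ -0.041667)
g = 64 (g = (7 + 1)² = 8² = 64)
√(s + g) = √(-1/24 + 64) = √(1535/24) = √9210/12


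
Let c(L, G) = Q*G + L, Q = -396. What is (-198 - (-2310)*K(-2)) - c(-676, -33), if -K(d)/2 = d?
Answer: -3350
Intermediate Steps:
K(d) = -2*d
c(L, G) = L - 396*G (c(L, G) = -396*G + L = L - 396*G)
(-198 - (-2310)*K(-2)) - c(-676, -33) = (-198 - (-2310)*(-2*(-2))) - (-676 - 396*(-33)) = (-198 - (-2310)*4) - (-676 + 13068) = (-198 - 154*(-60)) - 1*12392 = (-198 + 9240) - 12392 = 9042 - 12392 = -3350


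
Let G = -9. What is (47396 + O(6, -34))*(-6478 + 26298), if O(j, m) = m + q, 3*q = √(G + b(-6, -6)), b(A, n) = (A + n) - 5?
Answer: 938714840 + 19820*I*√26/3 ≈ 9.3872e+8 + 33688.0*I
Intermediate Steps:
b(A, n) = -5 + A + n
q = I*√26/3 (q = √(-9 + (-5 - 6 - 6))/3 = √(-9 - 17)/3 = √(-26)/3 = (I*√26)/3 = I*√26/3 ≈ 1.6997*I)
O(j, m) = m + I*√26/3
(47396 + O(6, -34))*(-6478 + 26298) = (47396 + (-34 + I*√26/3))*(-6478 + 26298) = (47362 + I*√26/3)*19820 = 938714840 + 19820*I*√26/3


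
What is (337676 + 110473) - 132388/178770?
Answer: 40057732171/89385 ≈ 4.4815e+5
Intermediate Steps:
(337676 + 110473) - 132388/178770 = 448149 - 132388*1/178770 = 448149 - 66194/89385 = 40057732171/89385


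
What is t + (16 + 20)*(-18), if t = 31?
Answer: -617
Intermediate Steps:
t + (16 + 20)*(-18) = 31 + (16 + 20)*(-18) = 31 + 36*(-18) = 31 - 648 = -617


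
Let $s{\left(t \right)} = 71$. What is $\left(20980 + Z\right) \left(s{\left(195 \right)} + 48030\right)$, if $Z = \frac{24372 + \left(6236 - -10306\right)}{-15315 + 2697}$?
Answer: $\frac{707311111407}{701} \approx 1.009 \cdot 10^{9}$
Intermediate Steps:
$Z = - \frac{2273}{701}$ ($Z = \frac{24372 + \left(6236 + 10306\right)}{-12618} = \left(24372 + 16542\right) \left(- \frac{1}{12618}\right) = 40914 \left(- \frac{1}{12618}\right) = - \frac{2273}{701} \approx -3.2425$)
$\left(20980 + Z\right) \left(s{\left(195 \right)} + 48030\right) = \left(20980 - \frac{2273}{701}\right) \left(71 + 48030\right) = \frac{14704707}{701} \cdot 48101 = \frac{707311111407}{701}$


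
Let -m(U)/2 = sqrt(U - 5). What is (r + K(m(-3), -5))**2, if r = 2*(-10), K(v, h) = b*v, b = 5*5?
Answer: -19600 + 4000*I*sqrt(2) ≈ -19600.0 + 5656.9*I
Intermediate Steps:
b = 25
m(U) = -2*sqrt(-5 + U) (m(U) = -2*sqrt(U - 5) = -2*sqrt(-5 + U))
K(v, h) = 25*v
r = -20
(r + K(m(-3), -5))**2 = (-20 + 25*(-2*sqrt(-5 - 3)))**2 = (-20 + 25*(-4*I*sqrt(2)))**2 = (-20 - 100*I*sqrt(2))**2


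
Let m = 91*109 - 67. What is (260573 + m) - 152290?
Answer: 118135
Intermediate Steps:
m = 9852 (m = 9919 - 67 = 9852)
(260573 + m) - 152290 = (260573 + 9852) - 152290 = 270425 - 152290 = 118135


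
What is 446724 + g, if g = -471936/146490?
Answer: 10906687804/24415 ≈ 4.4672e+5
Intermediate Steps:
g = -78656/24415 (g = -471936*1/146490 = -78656/24415 ≈ -3.2216)
446724 + g = 446724 - 78656/24415 = 10906687804/24415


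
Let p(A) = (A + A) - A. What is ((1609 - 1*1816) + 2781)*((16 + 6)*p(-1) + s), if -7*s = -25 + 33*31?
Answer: -2965248/7 ≈ -4.2361e+5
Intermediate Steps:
p(A) = A (p(A) = 2*A - A = A)
s = -998/7 (s = -(-25 + 33*31)/7 = -(-25 + 1023)/7 = -⅐*998 = -998/7 ≈ -142.57)
((1609 - 1*1816) + 2781)*((16 + 6)*p(-1) + s) = ((1609 - 1*1816) + 2781)*((16 + 6)*(-1) - 998/7) = ((1609 - 1816) + 2781)*(22*(-1) - 998/7) = (-207 + 2781)*(-22 - 998/7) = 2574*(-1152/7) = -2965248/7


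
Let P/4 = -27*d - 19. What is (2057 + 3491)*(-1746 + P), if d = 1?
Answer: -10707640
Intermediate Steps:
P = -184 (P = 4*(-27*1 - 19) = 4*(-27 - 19) = 4*(-46) = -184)
(2057 + 3491)*(-1746 + P) = (2057 + 3491)*(-1746 - 184) = 5548*(-1930) = -10707640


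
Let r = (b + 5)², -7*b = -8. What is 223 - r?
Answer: 9078/49 ≈ 185.27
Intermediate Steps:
b = 8/7 (b = -⅐*(-8) = 8/7 ≈ 1.1429)
r = 1849/49 (r = (8/7 + 5)² = (43/7)² = 1849/49 ≈ 37.735)
223 - r = 223 - 1*1849/49 = 223 - 1849/49 = 9078/49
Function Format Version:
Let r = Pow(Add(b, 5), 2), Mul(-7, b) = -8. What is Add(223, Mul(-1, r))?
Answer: Rational(9078, 49) ≈ 185.27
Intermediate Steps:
b = Rational(8, 7) (b = Mul(Rational(-1, 7), -8) = Rational(8, 7) ≈ 1.1429)
r = Rational(1849, 49) (r = Pow(Add(Rational(8, 7), 5), 2) = Pow(Rational(43, 7), 2) = Rational(1849, 49) ≈ 37.735)
Add(223, Mul(-1, r)) = Add(223, Mul(-1, Rational(1849, 49))) = Add(223, Rational(-1849, 49)) = Rational(9078, 49)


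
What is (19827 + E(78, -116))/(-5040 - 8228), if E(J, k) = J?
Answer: -19905/13268 ≈ -1.5002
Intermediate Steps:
(19827 + E(78, -116))/(-5040 - 8228) = (19827 + 78)/(-5040 - 8228) = 19905/(-13268) = 19905*(-1/13268) = -19905/13268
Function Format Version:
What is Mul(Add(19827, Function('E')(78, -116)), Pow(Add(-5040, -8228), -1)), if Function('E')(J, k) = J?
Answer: Rational(-19905, 13268) ≈ -1.5002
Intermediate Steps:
Mul(Add(19827, Function('E')(78, -116)), Pow(Add(-5040, -8228), -1)) = Mul(Add(19827, 78), Pow(Add(-5040, -8228), -1)) = Mul(19905, Pow(-13268, -1)) = Mul(19905, Rational(-1, 13268)) = Rational(-19905, 13268)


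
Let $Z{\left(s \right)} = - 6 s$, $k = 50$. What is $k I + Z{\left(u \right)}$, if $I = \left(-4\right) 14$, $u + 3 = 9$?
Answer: $-2836$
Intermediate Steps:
$u = 6$ ($u = -3 + 9 = 6$)
$I = -56$
$k I + Z{\left(u \right)} = 50 \left(-56\right) - 36 = -2800 - 36 = -2836$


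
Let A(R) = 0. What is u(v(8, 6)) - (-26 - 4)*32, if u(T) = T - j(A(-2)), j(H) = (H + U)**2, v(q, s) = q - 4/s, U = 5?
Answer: 2827/3 ≈ 942.33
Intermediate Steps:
j(H) = (5 + H)**2 (j(H) = (H + 5)**2 = (5 + H)**2)
u(T) = -25 + T (u(T) = T - (5 + 0)**2 = T - 1*5**2 = T - 1*25 = T - 25 = -25 + T)
u(v(8, 6)) - (-26 - 4)*32 = (-25 + (8 - 4/6)) - (-26 - 4)*32 = (-25 + (8 - 4*1/6)) - (-30)*32 = (-25 + (8 - 2/3)) - 1*(-960) = (-25 + 22/3) + 960 = -53/3 + 960 = 2827/3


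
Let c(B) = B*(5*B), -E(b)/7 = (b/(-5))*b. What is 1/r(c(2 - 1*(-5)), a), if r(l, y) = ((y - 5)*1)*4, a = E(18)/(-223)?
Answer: -1115/31372 ≈ -0.035541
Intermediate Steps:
E(b) = 7*b**2/5 (E(b) = -7*b/(-5)*b = -7*b*(-1/5)*b = -7*(-b/5)*b = -(-7)*b**2/5 = 7*b**2/5)
c(B) = 5*B**2
a = -2268/1115 (a = ((7/5)*18**2)/(-223) = ((7/5)*324)*(-1/223) = (2268/5)*(-1/223) = -2268/1115 ≈ -2.0341)
r(l, y) = -20 + 4*y (r(l, y) = ((-5 + y)*1)*4 = (-5 + y)*4 = -20 + 4*y)
1/r(c(2 - 1*(-5)), a) = 1/(-20 + 4*(-2268/1115)) = 1/(-20 - 9072/1115) = 1/(-31372/1115) = -1115/31372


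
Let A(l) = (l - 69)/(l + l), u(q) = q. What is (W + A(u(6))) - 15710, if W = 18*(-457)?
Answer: -95765/4 ≈ -23941.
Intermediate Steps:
A(l) = (-69 + l)/(2*l) (A(l) = (-69 + l)/((2*l)) = (-69 + l)*(1/(2*l)) = (-69 + l)/(2*l))
W = -8226
(W + A(u(6))) - 15710 = (-8226 + (½)*(-69 + 6)/6) - 15710 = (-8226 + (½)*(⅙)*(-63)) - 15710 = (-8226 - 21/4) - 15710 = -32925/4 - 15710 = -95765/4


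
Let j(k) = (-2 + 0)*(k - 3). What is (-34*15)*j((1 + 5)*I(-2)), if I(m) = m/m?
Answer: 3060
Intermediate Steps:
I(m) = 1
j(k) = 6 - 2*k (j(k) = -2*(-3 + k) = 6 - 2*k)
(-34*15)*j((1 + 5)*I(-2)) = (-34*15)*(6 - 2*(1 + 5)) = -510*(6 - 12) = -510*(-6) = 3060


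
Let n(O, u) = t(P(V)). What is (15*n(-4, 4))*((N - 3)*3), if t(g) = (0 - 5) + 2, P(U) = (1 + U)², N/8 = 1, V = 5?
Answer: -675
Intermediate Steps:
N = 8 (N = 8*1 = 8)
t(g) = -3 (t(g) = -5 + 2 = -3)
n(O, u) = -3
(15*n(-4, 4))*((N - 3)*3) = (15*(-3))*((8 - 3)*3) = -225*3 = -45*15 = -675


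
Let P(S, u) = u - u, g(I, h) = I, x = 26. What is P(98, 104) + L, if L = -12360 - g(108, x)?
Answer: -12468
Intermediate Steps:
P(S, u) = 0
L = -12468 (L = -12360 - 1*108 = -12360 - 108 = -12468)
P(98, 104) + L = 0 - 12468 = -12468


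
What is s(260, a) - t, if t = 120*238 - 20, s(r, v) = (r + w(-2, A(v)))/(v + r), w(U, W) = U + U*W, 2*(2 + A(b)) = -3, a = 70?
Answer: -1883587/66 ≈ -28539.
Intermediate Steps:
A(b) = -7/2 (A(b) = -2 + (½)*(-3) = -2 - 3/2 = -7/2)
s(r, v) = (5 + r)/(r + v) (s(r, v) = (r - 2*(1 - 7/2))/(v + r) = (r - 2*(-5/2))/(r + v) = (r + 5)/(r + v) = (5 + r)/(r + v))
t = 28540 (t = 28560 - 20 = 28540)
s(260, a) - t = (5 + 260)/(260 + 70) - 1*28540 = 265/330 - 28540 = (1/330)*265 - 28540 = 53/66 - 28540 = -1883587/66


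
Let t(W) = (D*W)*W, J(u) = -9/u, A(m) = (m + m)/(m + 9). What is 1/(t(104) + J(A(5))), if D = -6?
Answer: -5/324543 ≈ -1.5406e-5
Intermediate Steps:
A(m) = 2*m/(9 + m) (A(m) = (2*m)/(9 + m) = 2*m/(9 + m))
t(W) = -6*W² (t(W) = (-6*W)*W = -6*W²)
1/(t(104) + J(A(5))) = 1/(-6*104² - 9/(2*5/(9 + 5))) = 1/(-6*10816 - 9/(2*5/14)) = 1/(-64896 - 9/(2*5*(1/14))) = 1/(-64896 - 9/5/7) = 1/(-64896 - 9*7/5) = 1/(-64896 - 63/5) = 1/(-324543/5) = -5/324543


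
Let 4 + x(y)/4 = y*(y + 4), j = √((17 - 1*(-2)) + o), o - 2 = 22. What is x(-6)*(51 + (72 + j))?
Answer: 3936 + 32*√43 ≈ 4145.8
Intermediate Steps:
o = 24 (o = 2 + 22 = 24)
j = √43 (j = √((17 - 1*(-2)) + 24) = √((17 + 2) + 24) = √(19 + 24) = √43 ≈ 6.5574)
x(y) = -16 + 4*y*(4 + y) (x(y) = -16 + 4*(y*(y + 4)) = -16 + 4*(y*(4 + y)) = -16 + 4*y*(4 + y))
x(-6)*(51 + (72 + j)) = (-16 + 4*(-6)² + 16*(-6))*(51 + (72 + √43)) = (-16 + 4*36 - 96)*(123 + √43) = (-16 + 144 - 96)*(123 + √43) = 32*(123 + √43) = 3936 + 32*√43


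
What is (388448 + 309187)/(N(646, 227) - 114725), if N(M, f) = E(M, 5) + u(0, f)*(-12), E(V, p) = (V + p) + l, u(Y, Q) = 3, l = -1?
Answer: -77515/12679 ≈ -6.1137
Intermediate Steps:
E(V, p) = -1 + V + p (E(V, p) = (V + p) - 1 = -1 + V + p)
N(M, f) = -32 + M (N(M, f) = (-1 + M + 5) + 3*(-12) = (4 + M) - 36 = -32 + M)
(388448 + 309187)/(N(646, 227) - 114725) = (388448 + 309187)/((-32 + 646) - 114725) = 697635/(614 - 114725) = 697635/(-114111) = 697635*(-1/114111) = -77515/12679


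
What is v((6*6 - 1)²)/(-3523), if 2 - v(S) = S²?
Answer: 1500623/3523 ≈ 425.95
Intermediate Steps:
v(S) = 2 - S²
v((6*6 - 1)²)/(-3523) = (2 - ((6*6 - 1)²)²)/(-3523) = (2 - ((36 - 1)²)²)*(-1/3523) = (2 - (35²)²)*(-1/3523) = (2 - 1*1225²)*(-1/3523) = (2 - 1*1500625)*(-1/3523) = (2 - 1500625)*(-1/3523) = -1500623*(-1/3523) = 1500623/3523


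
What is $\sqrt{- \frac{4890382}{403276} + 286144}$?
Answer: $\frac{\sqrt{11633516242319478}}{201638} \approx 534.91$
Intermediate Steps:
$\sqrt{- \frac{4890382}{403276} + 286144} = \sqrt{\left(-4890382\right) \frac{1}{403276} + 286144} = \sqrt{- \frac{2445191}{201638} + 286144} = \sqrt{\frac{57695058681}{201638}} = \frac{\sqrt{11633516242319478}}{201638}$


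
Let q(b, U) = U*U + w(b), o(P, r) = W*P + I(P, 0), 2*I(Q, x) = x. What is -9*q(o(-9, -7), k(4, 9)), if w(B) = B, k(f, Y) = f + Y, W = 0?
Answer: -1521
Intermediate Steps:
I(Q, x) = x/2
k(f, Y) = Y + f
o(P, r) = 0 (o(P, r) = 0*P + (½)*0 = 0 + 0 = 0)
q(b, U) = b + U² (q(b, U) = U*U + b = U² + b = b + U²)
-9*q(o(-9, -7), k(4, 9)) = -9*(0 + (9 + 4)²) = -9*(0 + 13²) = -9*(0 + 169) = -9*169 = -1521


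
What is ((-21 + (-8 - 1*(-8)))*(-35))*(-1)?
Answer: -735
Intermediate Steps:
((-21 + (-8 - 1*(-8)))*(-35))*(-1) = ((-21 + (-8 + 8))*(-35))*(-1) = ((-21 + 0)*(-35))*(-1) = -21*(-35)*(-1) = 735*(-1) = -735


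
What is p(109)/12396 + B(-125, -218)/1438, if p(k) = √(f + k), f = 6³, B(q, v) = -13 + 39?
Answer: 13/719 + 5*√13/12396 ≈ 0.019535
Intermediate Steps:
B(q, v) = 26
f = 216
p(k) = √(216 + k)
p(109)/12396 + B(-125, -218)/1438 = √(216 + 109)/12396 + 26/1438 = √325*(1/12396) + 26*(1/1438) = (5*√13)*(1/12396) + 13/719 = 5*√13/12396 + 13/719 = 13/719 + 5*√13/12396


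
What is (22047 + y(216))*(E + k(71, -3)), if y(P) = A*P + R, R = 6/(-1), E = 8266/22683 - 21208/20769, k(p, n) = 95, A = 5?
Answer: 16311469894185/7477829 ≈ 2.1813e+6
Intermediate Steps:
E = -103128170/157034409 (E = 8266*(1/22683) - 21208*1/20769 = 8266/22683 - 21208/20769 = -103128170/157034409 ≈ -0.65672)
R = -6 (R = 6*(-1) = -6)
y(P) = -6 + 5*P (y(P) = 5*P - 6 = -6 + 5*P)
(22047 + y(216))*(E + k(71, -3)) = (22047 + (-6 + 5*216))*(-103128170/157034409 + 95) = (22047 + (-6 + 1080))*(14815140685/157034409) = (22047 + 1074)*(14815140685/157034409) = 23121*(14815140685/157034409) = 16311469894185/7477829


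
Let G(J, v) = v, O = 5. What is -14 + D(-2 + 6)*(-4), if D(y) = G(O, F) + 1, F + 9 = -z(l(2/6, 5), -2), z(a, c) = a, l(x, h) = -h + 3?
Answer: 10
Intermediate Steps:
l(x, h) = 3 - h
F = -7 (F = -9 - (3 - 1*5) = -9 - (3 - 5) = -9 - 1*(-2) = -9 + 2 = -7)
D(y) = -6 (D(y) = -7 + 1 = -6)
-14 + D(-2 + 6)*(-4) = -14 - 6*(-4) = -14 + 24 = 10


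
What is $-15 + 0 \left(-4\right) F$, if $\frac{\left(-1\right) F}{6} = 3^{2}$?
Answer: $-15$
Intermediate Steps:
$F = -54$ ($F = - 6 \cdot 3^{2} = \left(-6\right) 9 = -54$)
$-15 + 0 \left(-4\right) F = -15 + 0 \left(-4\right) \left(-54\right) = -15 + 0 \left(-54\right) = -15 + 0 = -15$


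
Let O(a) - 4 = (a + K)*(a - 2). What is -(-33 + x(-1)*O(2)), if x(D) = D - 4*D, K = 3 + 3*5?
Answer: 21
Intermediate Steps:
K = 18 (K = 3 + 15 = 18)
O(a) = 4 + (-2 + a)*(18 + a) (O(a) = 4 + (a + 18)*(a - 2) = 4 + (18 + a)*(-2 + a) = 4 + (-2 + a)*(18 + a))
x(D) = -3*D
-(-33 + x(-1)*O(2)) = -(-33 + (-3*(-1))*(-32 + 2² + 16*2)) = -(-33 + 3*(-32 + 4 + 32)) = -(-33 + 3*4) = -(-33 + 12) = -1*(-21) = 21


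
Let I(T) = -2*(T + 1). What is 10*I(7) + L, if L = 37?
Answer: -123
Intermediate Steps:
I(T) = -2 - 2*T (I(T) = -2*(1 + T) = -2 - 2*T)
10*I(7) + L = 10*(-2 - 2*7) + 37 = 10*(-2 - 14) + 37 = 10*(-16) + 37 = -160 + 37 = -123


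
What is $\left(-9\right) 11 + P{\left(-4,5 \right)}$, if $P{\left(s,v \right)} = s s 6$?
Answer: $-3$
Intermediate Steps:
$P{\left(s,v \right)} = 6 s^{2}$ ($P{\left(s,v \right)} = s^{2} \cdot 6 = 6 s^{2}$)
$\left(-9\right) 11 + P{\left(-4,5 \right)} = \left(-9\right) 11 + 6 \left(-4\right)^{2} = -99 + 6 \cdot 16 = -99 + 96 = -3$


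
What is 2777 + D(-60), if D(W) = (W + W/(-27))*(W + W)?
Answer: 29131/3 ≈ 9710.3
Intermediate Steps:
D(W) = 52*W**2/27 (D(W) = (W + W*(-1/27))*(2*W) = (W - W/27)*(2*W) = (26*W/27)*(2*W) = 52*W**2/27)
2777 + D(-60) = 2777 + (52/27)*(-60)**2 = 2777 + (52/27)*3600 = 2777 + 20800/3 = 29131/3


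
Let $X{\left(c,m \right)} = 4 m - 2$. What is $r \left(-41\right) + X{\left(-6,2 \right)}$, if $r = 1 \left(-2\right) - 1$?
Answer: $129$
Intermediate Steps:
$X{\left(c,m \right)} = -2 + 4 m$
$r = -3$ ($r = -2 - 1 = -3$)
$r \left(-41\right) + X{\left(-6,2 \right)} = \left(-3\right) \left(-41\right) + \left(-2 + 4 \cdot 2\right) = 123 + \left(-2 + 8\right) = 123 + 6 = 129$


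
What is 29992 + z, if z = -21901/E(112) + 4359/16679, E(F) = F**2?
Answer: 6274656901509/209221376 ≈ 29991.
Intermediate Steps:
z = -310607483/209221376 (z = -21901/(112**2) + 4359/16679 = -21901/12544 + 4359*(1/16679) = -21901*1/12544 + 4359/16679 = -21901/12544 + 4359/16679 = -310607483/209221376 ≈ -1.4846)
29992 + z = 29992 - 310607483/209221376 = 6274656901509/209221376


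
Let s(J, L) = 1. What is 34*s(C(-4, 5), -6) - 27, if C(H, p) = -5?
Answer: 7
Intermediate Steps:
34*s(C(-4, 5), -6) - 27 = 34*1 - 27 = 34 - 27 = 7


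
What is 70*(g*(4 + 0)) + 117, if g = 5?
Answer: 1517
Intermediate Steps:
70*(g*(4 + 0)) + 117 = 70*(5*(4 + 0)) + 117 = 70*(5*4) + 117 = 70*20 + 117 = 1400 + 117 = 1517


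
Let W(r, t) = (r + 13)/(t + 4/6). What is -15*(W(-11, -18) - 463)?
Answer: 180615/26 ≈ 6946.7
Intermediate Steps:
W(r, t) = (13 + r)/(⅔ + t) (W(r, t) = (13 + r)/(t + 4*(⅙)) = (13 + r)/(t + ⅔) = (13 + r)/(⅔ + t))
-15*(W(-11, -18) - 463) = -15*(3*(13 - 11)/(2 + 3*(-18)) - 463) = -15*(3*2/(2 - 54) - 463) = -15*(3*2/(-52) - 463) = -15*(3*(-1/52)*2 - 463) = -15*(-3/26 - 463) = -15*(-12041/26) = 180615/26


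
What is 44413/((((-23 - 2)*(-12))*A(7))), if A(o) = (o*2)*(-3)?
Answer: -44413/12600 ≈ -3.5248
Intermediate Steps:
A(o) = -6*o (A(o) = (2*o)*(-3) = -6*o)
44413/((((-23 - 2)*(-12))*A(7))) = 44413/((((-23 - 2)*(-12))*(-6*7))) = 44413/((-25*(-12)*(-42))) = 44413/((300*(-42))) = 44413/(-12600) = 44413*(-1/12600) = -44413/12600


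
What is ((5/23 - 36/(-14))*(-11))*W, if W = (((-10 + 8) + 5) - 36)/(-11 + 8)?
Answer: -54329/161 ≈ -337.45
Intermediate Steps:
W = 11 (W = ((-2 + 5) - 36)/(-3) = (3 - 36)*(-⅓) = -33*(-⅓) = 11)
((5/23 - 36/(-14))*(-11))*W = ((5/23 - 36/(-14))*(-11))*11 = ((5*(1/23) - 36*(-1/14))*(-11))*11 = ((5/23 + 18/7)*(-11))*11 = ((449/161)*(-11))*11 = -4939/161*11 = -54329/161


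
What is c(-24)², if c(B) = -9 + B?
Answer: 1089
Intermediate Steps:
c(-24)² = (-9 - 24)² = (-33)² = 1089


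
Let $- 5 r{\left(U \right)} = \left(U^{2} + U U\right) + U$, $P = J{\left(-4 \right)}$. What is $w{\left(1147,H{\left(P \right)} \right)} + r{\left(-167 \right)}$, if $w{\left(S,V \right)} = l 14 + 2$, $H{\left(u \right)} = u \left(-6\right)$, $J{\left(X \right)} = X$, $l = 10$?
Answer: $- \frac{54901}{5} \approx -10980.0$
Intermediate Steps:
$P = -4$
$H{\left(u \right)} = - 6 u$
$r{\left(U \right)} = - \frac{2 U^{2}}{5} - \frac{U}{5}$ ($r{\left(U \right)} = - \frac{\left(U^{2} + U U\right) + U}{5} = - \frac{\left(U^{2} + U^{2}\right) + U}{5} = - \frac{2 U^{2} + U}{5} = - \frac{U + 2 U^{2}}{5} = - \frac{2 U^{2}}{5} - \frac{U}{5}$)
$w{\left(S,V \right)} = 142$ ($w{\left(S,V \right)} = 10 \cdot 14 + 2 = 140 + 2 = 142$)
$w{\left(1147,H{\left(P \right)} \right)} + r{\left(-167 \right)} = 142 - - \frac{167 \left(1 + 2 \left(-167\right)\right)}{5} = 142 - - \frac{167 \left(1 - 334\right)}{5} = 142 - \left(- \frac{167}{5}\right) \left(-333\right) = 142 - \frac{55611}{5} = - \frac{54901}{5}$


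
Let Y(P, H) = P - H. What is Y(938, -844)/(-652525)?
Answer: -1782/652525 ≈ -0.0027309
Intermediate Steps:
Y(938, -844)/(-652525) = (938 - 1*(-844))/(-652525) = (938 + 844)*(-1/652525) = 1782*(-1/652525) = -1782/652525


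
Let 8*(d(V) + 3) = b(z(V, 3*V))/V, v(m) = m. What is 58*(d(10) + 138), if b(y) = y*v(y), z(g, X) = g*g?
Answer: 15080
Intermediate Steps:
z(g, X) = g²
b(y) = y² (b(y) = y*y = y²)
d(V) = -3 + V³/8 (d(V) = -3 + ((V²)²/V)/8 = -3 + (V⁴/V)/8 = -3 + V³/8)
58*(d(10) + 138) = 58*((-3 + (⅛)*10³) + 138) = 58*((-3 + (⅛)*1000) + 138) = 58*((-3 + 125) + 138) = 58*(122 + 138) = 58*260 = 15080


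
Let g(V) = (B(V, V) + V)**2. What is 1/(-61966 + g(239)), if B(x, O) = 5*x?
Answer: 1/1994390 ≈ 5.0141e-7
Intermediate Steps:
g(V) = 36*V**2 (g(V) = (5*V + V)**2 = (6*V)**2 = 36*V**2)
1/(-61966 + g(239)) = 1/(-61966 + 36*239**2) = 1/(-61966 + 36*57121) = 1/(-61966 + 2056356) = 1/1994390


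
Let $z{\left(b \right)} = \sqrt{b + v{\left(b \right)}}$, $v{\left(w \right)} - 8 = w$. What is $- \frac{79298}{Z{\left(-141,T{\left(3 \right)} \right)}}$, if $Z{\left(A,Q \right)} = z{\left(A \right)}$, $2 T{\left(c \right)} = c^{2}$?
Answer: $\frac{39649 i \sqrt{274}}{137} \approx 4790.6 i$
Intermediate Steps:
$T{\left(c \right)} = \frac{c^{2}}{2}$
$v{\left(w \right)} = 8 + w$
$z{\left(b \right)} = \sqrt{8 + 2 b}$ ($z{\left(b \right)} = \sqrt{b + \left(8 + b\right)} = \sqrt{8 + 2 b}$)
$Z{\left(A,Q \right)} = \sqrt{8 + 2 A}$
$- \frac{79298}{Z{\left(-141,T{\left(3 \right)} \right)}} = - \frac{79298}{\sqrt{8 + 2 \left(-141\right)}} = - \frac{79298}{\sqrt{8 - 282}} = - \frac{79298}{\sqrt{-274}} = - \frac{79298}{i \sqrt{274}} = - 79298 \left(- \frac{i \sqrt{274}}{274}\right) = \frac{39649 i \sqrt{274}}{137}$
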